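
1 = 1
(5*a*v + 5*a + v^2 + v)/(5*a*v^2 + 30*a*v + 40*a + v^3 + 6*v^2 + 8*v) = (v + 1)/(v^2 + 6*v + 8)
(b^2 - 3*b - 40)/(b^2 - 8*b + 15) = (b^2 - 3*b - 40)/(b^2 - 8*b + 15)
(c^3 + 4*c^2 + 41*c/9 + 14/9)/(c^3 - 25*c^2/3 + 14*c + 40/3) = (3*c^2 + 10*c + 7)/(3*(c^2 - 9*c + 20))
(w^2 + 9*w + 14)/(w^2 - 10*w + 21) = (w^2 + 9*w + 14)/(w^2 - 10*w + 21)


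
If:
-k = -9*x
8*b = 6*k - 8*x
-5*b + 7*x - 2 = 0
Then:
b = -46/87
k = -24/29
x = -8/87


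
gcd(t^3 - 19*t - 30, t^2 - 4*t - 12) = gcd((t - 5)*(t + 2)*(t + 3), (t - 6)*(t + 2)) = t + 2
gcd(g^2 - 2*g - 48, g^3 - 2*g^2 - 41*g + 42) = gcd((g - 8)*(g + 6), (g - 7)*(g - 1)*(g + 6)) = g + 6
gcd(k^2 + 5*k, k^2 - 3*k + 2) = 1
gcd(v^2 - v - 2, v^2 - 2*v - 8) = 1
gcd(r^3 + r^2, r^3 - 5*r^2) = r^2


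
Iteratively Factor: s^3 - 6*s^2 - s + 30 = (s + 2)*(s^2 - 8*s + 15) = (s - 3)*(s + 2)*(s - 5)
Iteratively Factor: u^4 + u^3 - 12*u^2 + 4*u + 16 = (u - 2)*(u^3 + 3*u^2 - 6*u - 8) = (u - 2)*(u + 1)*(u^2 + 2*u - 8) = (u - 2)*(u + 1)*(u + 4)*(u - 2)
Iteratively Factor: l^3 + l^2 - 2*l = (l - 1)*(l^2 + 2*l) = (l - 1)*(l + 2)*(l)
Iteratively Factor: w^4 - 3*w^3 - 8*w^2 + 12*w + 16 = (w + 1)*(w^3 - 4*w^2 - 4*w + 16) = (w - 2)*(w + 1)*(w^2 - 2*w - 8) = (w - 2)*(w + 1)*(w + 2)*(w - 4)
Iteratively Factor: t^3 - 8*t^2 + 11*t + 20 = (t + 1)*(t^2 - 9*t + 20) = (t - 5)*(t + 1)*(t - 4)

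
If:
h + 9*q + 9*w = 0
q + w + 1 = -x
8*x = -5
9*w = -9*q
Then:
No Solution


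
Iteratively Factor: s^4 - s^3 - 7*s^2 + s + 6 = (s + 2)*(s^3 - 3*s^2 - s + 3) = (s - 3)*(s + 2)*(s^2 - 1) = (s - 3)*(s + 1)*(s + 2)*(s - 1)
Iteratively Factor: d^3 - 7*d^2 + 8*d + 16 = (d + 1)*(d^2 - 8*d + 16) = (d - 4)*(d + 1)*(d - 4)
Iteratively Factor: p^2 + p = (p)*(p + 1)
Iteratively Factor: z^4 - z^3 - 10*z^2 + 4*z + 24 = (z + 2)*(z^3 - 3*z^2 - 4*z + 12) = (z - 3)*(z + 2)*(z^2 - 4) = (z - 3)*(z - 2)*(z + 2)*(z + 2)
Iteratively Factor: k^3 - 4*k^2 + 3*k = (k - 3)*(k^2 - k) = (k - 3)*(k - 1)*(k)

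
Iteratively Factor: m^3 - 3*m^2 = (m)*(m^2 - 3*m) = m^2*(m - 3)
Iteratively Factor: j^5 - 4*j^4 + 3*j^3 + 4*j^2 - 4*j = (j)*(j^4 - 4*j^3 + 3*j^2 + 4*j - 4) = j*(j - 2)*(j^3 - 2*j^2 - j + 2) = j*(j - 2)^2*(j^2 - 1) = j*(j - 2)^2*(j - 1)*(j + 1)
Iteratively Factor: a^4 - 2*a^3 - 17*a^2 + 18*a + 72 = (a - 4)*(a^3 + 2*a^2 - 9*a - 18) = (a - 4)*(a - 3)*(a^2 + 5*a + 6) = (a - 4)*(a - 3)*(a + 3)*(a + 2)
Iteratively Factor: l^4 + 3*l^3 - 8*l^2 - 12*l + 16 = (l - 2)*(l^3 + 5*l^2 + 2*l - 8) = (l - 2)*(l + 4)*(l^2 + l - 2) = (l - 2)*(l - 1)*(l + 4)*(l + 2)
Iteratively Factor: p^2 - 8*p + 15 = (p - 3)*(p - 5)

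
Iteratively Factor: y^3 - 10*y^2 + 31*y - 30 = (y - 2)*(y^2 - 8*y + 15) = (y - 5)*(y - 2)*(y - 3)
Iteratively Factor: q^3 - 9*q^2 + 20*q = (q)*(q^2 - 9*q + 20) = q*(q - 5)*(q - 4)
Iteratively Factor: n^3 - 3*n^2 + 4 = (n + 1)*(n^2 - 4*n + 4) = (n - 2)*(n + 1)*(n - 2)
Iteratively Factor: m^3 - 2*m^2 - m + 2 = (m - 2)*(m^2 - 1) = (m - 2)*(m + 1)*(m - 1)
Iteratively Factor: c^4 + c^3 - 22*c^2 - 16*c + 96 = (c + 4)*(c^3 - 3*c^2 - 10*c + 24) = (c + 3)*(c + 4)*(c^2 - 6*c + 8) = (c - 4)*(c + 3)*(c + 4)*(c - 2)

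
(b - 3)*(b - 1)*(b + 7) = b^3 + 3*b^2 - 25*b + 21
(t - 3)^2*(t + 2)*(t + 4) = t^4 - 19*t^2 + 6*t + 72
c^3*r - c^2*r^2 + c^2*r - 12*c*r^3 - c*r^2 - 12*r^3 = (c - 4*r)*(c + 3*r)*(c*r + r)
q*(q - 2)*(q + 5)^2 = q^4 + 8*q^3 + 5*q^2 - 50*q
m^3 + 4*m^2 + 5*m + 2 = (m + 1)^2*(m + 2)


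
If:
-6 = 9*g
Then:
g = -2/3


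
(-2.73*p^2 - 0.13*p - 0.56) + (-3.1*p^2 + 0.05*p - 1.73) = -5.83*p^2 - 0.08*p - 2.29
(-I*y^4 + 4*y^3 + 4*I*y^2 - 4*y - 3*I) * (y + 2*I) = -I*y^5 + 6*y^4 + 12*I*y^3 - 12*y^2 - 11*I*y + 6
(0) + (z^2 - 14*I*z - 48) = z^2 - 14*I*z - 48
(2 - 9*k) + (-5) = -9*k - 3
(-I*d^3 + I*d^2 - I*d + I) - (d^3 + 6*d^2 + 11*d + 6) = -d^3 - I*d^3 - 6*d^2 + I*d^2 - 11*d - I*d - 6 + I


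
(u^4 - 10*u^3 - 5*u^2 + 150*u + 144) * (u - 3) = u^5 - 13*u^4 + 25*u^3 + 165*u^2 - 306*u - 432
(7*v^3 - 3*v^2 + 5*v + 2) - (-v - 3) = 7*v^3 - 3*v^2 + 6*v + 5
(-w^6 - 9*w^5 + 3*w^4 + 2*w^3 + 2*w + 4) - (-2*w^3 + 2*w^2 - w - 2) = -w^6 - 9*w^5 + 3*w^4 + 4*w^3 - 2*w^2 + 3*w + 6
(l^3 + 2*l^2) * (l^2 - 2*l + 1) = l^5 - 3*l^3 + 2*l^2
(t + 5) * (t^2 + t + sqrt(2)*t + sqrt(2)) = t^3 + sqrt(2)*t^2 + 6*t^2 + 5*t + 6*sqrt(2)*t + 5*sqrt(2)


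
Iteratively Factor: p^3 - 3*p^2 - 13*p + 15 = (p + 3)*(p^2 - 6*p + 5) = (p - 1)*(p + 3)*(p - 5)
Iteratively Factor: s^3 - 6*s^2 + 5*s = (s)*(s^2 - 6*s + 5) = s*(s - 1)*(s - 5)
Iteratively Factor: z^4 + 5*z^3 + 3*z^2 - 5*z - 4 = (z + 4)*(z^3 + z^2 - z - 1) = (z - 1)*(z + 4)*(z^2 + 2*z + 1) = (z - 1)*(z + 1)*(z + 4)*(z + 1)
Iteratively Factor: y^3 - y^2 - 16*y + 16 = (y + 4)*(y^2 - 5*y + 4) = (y - 1)*(y + 4)*(y - 4)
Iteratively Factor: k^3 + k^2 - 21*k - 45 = (k + 3)*(k^2 - 2*k - 15) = (k + 3)^2*(k - 5)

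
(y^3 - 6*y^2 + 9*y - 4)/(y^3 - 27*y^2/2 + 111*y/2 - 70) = 2*(y^2 - 2*y + 1)/(2*y^2 - 19*y + 35)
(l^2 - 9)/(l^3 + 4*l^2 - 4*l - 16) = (l^2 - 9)/(l^3 + 4*l^2 - 4*l - 16)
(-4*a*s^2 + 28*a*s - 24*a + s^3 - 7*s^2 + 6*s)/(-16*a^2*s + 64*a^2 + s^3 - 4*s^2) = (s^2 - 7*s + 6)/(4*a*s - 16*a + s^2 - 4*s)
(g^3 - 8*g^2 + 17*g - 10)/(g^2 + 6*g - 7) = (g^2 - 7*g + 10)/(g + 7)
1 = 1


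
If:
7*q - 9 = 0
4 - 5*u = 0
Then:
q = 9/7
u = 4/5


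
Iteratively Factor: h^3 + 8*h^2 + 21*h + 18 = (h + 3)*(h^2 + 5*h + 6) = (h + 3)^2*(h + 2)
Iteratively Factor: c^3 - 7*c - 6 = (c + 2)*(c^2 - 2*c - 3) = (c + 1)*(c + 2)*(c - 3)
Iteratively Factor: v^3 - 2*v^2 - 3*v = (v)*(v^2 - 2*v - 3) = v*(v + 1)*(v - 3)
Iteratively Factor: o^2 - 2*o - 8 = (o + 2)*(o - 4)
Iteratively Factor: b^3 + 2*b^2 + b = (b + 1)*(b^2 + b) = (b + 1)^2*(b)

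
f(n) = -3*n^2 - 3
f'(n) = -6*n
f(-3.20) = -33.72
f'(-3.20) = 19.20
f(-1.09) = -6.56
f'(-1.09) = 6.54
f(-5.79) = -103.57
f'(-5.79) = 34.74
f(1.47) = -9.48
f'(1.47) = -8.82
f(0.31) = -3.29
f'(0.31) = -1.86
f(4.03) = -51.72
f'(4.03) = -24.18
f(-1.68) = -11.47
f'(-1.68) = 10.08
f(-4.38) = -60.55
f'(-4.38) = 26.28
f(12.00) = -435.00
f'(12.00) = -72.00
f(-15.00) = -678.00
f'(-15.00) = 90.00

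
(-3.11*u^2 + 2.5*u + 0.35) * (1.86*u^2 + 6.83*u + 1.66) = -5.7846*u^4 - 16.5913*u^3 + 12.5634*u^2 + 6.5405*u + 0.581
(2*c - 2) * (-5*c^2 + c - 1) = -10*c^3 + 12*c^2 - 4*c + 2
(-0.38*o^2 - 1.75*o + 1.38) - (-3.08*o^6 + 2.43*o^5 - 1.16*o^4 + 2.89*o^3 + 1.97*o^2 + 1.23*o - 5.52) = 3.08*o^6 - 2.43*o^5 + 1.16*o^4 - 2.89*o^3 - 2.35*o^2 - 2.98*o + 6.9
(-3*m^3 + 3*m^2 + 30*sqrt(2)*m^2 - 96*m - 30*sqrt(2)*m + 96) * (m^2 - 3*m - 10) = -3*m^5 + 12*m^4 + 30*sqrt(2)*m^4 - 120*sqrt(2)*m^3 - 75*m^3 - 210*sqrt(2)*m^2 + 354*m^2 + 300*sqrt(2)*m + 672*m - 960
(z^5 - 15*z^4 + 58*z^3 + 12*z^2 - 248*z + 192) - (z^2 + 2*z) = z^5 - 15*z^4 + 58*z^3 + 11*z^2 - 250*z + 192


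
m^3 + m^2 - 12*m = m*(m - 3)*(m + 4)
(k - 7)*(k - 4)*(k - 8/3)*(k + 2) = k^4 - 35*k^3/3 + 30*k^2 + 40*k - 448/3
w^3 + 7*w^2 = w^2*(w + 7)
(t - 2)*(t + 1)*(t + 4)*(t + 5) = t^4 + 8*t^3 + 9*t^2 - 38*t - 40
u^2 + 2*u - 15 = (u - 3)*(u + 5)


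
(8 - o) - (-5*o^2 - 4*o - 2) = 5*o^2 + 3*o + 10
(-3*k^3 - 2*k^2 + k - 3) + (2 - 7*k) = -3*k^3 - 2*k^2 - 6*k - 1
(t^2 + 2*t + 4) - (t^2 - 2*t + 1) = 4*t + 3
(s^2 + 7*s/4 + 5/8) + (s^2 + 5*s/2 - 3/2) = 2*s^2 + 17*s/4 - 7/8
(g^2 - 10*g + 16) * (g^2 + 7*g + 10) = g^4 - 3*g^3 - 44*g^2 + 12*g + 160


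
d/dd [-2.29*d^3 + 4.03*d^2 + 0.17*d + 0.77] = -6.87*d^2 + 8.06*d + 0.17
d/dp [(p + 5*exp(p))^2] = 2*(p + 5*exp(p))*(5*exp(p) + 1)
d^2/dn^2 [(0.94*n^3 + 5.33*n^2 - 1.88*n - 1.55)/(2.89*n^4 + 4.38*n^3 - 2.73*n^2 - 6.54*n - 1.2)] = (15.701948*n^9 + 267.100158*n^8 + 260.883768000001*n^7 - 79.8520420000004*n^6 + 732.668868*n^5 + 1203.96123*n^4 + 423.73026*n^3 - 46.49553*n^2 - 169.84998*n - 77.57748)/(24.137569*n^12 + 109.746594*n^11 + 97.925049*n^10 - 287.181846*n^9 - 619.278921*n^8 - 60.0140340000001*n^7 + 807.433731*n^6 + 637.970526*n^5 - 158.399604*n^4 - 389.354904*n^3 - 165.77136*n^2 - 28.2528*n - 1.728)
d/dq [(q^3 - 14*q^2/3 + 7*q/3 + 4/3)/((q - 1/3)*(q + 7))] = (9*q^4 + 120*q^3 - 364*q^2 + 172*q - 129)/(9*q^4 + 120*q^3 + 358*q^2 - 280*q + 49)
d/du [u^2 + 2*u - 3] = 2*u + 2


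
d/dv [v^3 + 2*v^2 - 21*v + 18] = 3*v^2 + 4*v - 21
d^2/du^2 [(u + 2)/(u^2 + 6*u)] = 2*(-u*(u + 6)*(3*u + 8) + 4*(u + 2)*(u + 3)^2)/(u^3*(u + 6)^3)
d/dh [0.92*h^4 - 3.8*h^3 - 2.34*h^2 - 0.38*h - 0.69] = 3.68*h^3 - 11.4*h^2 - 4.68*h - 0.38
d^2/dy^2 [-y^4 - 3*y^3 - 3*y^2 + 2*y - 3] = -12*y^2 - 18*y - 6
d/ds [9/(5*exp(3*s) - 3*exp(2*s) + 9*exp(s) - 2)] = (-135*exp(2*s) + 54*exp(s) - 81)*exp(s)/(5*exp(3*s) - 3*exp(2*s) + 9*exp(s) - 2)^2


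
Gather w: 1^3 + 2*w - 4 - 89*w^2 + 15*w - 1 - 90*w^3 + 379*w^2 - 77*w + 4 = -90*w^3 + 290*w^2 - 60*w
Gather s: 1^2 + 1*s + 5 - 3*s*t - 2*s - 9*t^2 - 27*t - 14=s*(-3*t - 1) - 9*t^2 - 27*t - 8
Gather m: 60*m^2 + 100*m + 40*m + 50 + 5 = 60*m^2 + 140*m + 55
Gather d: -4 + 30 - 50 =-24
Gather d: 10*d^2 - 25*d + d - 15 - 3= 10*d^2 - 24*d - 18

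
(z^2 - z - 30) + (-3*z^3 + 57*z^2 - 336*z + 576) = -3*z^3 + 58*z^2 - 337*z + 546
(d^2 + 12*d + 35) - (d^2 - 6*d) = 18*d + 35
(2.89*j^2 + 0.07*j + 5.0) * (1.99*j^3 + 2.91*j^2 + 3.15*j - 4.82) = 5.7511*j^5 + 8.5492*j^4 + 19.2572*j^3 + 0.840699999999998*j^2 + 15.4126*j - 24.1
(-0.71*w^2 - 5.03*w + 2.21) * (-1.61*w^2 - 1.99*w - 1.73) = 1.1431*w^4 + 9.5112*w^3 + 7.6799*w^2 + 4.304*w - 3.8233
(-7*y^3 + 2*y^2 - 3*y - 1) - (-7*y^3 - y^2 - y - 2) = 3*y^2 - 2*y + 1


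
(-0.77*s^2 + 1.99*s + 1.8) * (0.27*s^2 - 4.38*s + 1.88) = -0.2079*s^4 + 3.9099*s^3 - 9.6778*s^2 - 4.1428*s + 3.384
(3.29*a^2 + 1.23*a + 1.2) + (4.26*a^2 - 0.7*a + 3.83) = 7.55*a^2 + 0.53*a + 5.03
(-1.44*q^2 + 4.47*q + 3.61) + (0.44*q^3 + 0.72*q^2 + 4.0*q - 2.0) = 0.44*q^3 - 0.72*q^2 + 8.47*q + 1.61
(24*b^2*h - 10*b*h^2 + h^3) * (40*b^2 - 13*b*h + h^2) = 960*b^4*h - 712*b^3*h^2 + 194*b^2*h^3 - 23*b*h^4 + h^5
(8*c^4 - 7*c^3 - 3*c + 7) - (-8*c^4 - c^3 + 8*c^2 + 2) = 16*c^4 - 6*c^3 - 8*c^2 - 3*c + 5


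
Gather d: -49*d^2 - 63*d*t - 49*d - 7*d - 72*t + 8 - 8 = -49*d^2 + d*(-63*t - 56) - 72*t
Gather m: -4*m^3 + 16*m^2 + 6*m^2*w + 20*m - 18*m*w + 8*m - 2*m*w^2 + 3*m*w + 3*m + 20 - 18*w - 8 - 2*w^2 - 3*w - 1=-4*m^3 + m^2*(6*w + 16) + m*(-2*w^2 - 15*w + 31) - 2*w^2 - 21*w + 11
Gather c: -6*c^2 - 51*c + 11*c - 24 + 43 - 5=-6*c^2 - 40*c + 14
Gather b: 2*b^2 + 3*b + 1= 2*b^2 + 3*b + 1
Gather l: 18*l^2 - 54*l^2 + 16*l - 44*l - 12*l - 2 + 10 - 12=-36*l^2 - 40*l - 4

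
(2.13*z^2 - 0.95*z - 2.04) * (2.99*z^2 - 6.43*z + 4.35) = 6.3687*z^4 - 16.5364*z^3 + 9.2744*z^2 + 8.9847*z - 8.874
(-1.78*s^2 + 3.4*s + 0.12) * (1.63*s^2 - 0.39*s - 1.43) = -2.9014*s^4 + 6.2362*s^3 + 1.415*s^2 - 4.9088*s - 0.1716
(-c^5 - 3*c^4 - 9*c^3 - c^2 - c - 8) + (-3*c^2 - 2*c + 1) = -c^5 - 3*c^4 - 9*c^3 - 4*c^2 - 3*c - 7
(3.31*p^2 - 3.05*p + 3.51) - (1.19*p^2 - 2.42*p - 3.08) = 2.12*p^2 - 0.63*p + 6.59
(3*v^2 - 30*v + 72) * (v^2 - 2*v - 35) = 3*v^4 - 36*v^3 + 27*v^2 + 906*v - 2520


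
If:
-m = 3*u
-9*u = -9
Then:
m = -3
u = 1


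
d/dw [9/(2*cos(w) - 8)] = 9*sin(w)/(2*(cos(w) - 4)^2)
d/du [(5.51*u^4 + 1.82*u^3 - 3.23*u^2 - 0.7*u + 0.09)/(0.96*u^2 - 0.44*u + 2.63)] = (10.5792*u^5 - 5.526*u^4 + 56.3636*u^3 + 16.453*u^2 - 17.1626*u - 1.8014)/(0.9216*u^4 - 0.8448*u^3 + 5.2432*u^2 - 2.3144*u + 6.9169)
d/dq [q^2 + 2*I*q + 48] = 2*q + 2*I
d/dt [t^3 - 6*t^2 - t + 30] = 3*t^2 - 12*t - 1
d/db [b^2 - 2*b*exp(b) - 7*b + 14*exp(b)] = -2*b*exp(b) + 2*b + 12*exp(b) - 7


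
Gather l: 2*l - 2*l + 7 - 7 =0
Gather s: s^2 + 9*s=s^2 + 9*s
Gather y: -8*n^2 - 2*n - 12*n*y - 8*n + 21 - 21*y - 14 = -8*n^2 - 10*n + y*(-12*n - 21) + 7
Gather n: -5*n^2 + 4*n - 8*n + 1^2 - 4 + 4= -5*n^2 - 4*n + 1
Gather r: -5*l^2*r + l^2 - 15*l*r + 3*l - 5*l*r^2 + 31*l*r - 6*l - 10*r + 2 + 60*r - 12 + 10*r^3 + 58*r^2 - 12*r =l^2 - 3*l + 10*r^3 + r^2*(58 - 5*l) + r*(-5*l^2 + 16*l + 38) - 10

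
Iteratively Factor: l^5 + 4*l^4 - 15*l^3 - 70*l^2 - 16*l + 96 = (l + 4)*(l^4 - 15*l^2 - 10*l + 24) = (l - 4)*(l + 4)*(l^3 + 4*l^2 + l - 6) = (l - 4)*(l + 2)*(l + 4)*(l^2 + 2*l - 3) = (l - 4)*(l - 1)*(l + 2)*(l + 4)*(l + 3)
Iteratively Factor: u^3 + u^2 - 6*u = (u - 2)*(u^2 + 3*u) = u*(u - 2)*(u + 3)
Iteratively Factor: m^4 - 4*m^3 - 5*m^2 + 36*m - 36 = (m - 2)*(m^3 - 2*m^2 - 9*m + 18) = (m - 2)*(m + 3)*(m^2 - 5*m + 6) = (m - 3)*(m - 2)*(m + 3)*(m - 2)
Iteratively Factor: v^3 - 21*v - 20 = (v + 4)*(v^2 - 4*v - 5) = (v - 5)*(v + 4)*(v + 1)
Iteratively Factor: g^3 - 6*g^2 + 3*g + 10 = (g - 5)*(g^2 - g - 2) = (g - 5)*(g - 2)*(g + 1)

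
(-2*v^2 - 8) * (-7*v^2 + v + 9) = 14*v^4 - 2*v^3 + 38*v^2 - 8*v - 72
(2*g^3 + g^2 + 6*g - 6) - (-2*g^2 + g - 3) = 2*g^3 + 3*g^2 + 5*g - 3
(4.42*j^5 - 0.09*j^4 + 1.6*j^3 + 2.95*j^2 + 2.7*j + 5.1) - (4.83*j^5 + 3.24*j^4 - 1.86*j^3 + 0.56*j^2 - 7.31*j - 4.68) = -0.41*j^5 - 3.33*j^4 + 3.46*j^3 + 2.39*j^2 + 10.01*j + 9.78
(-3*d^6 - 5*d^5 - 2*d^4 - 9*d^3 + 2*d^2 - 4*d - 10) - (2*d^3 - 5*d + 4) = -3*d^6 - 5*d^5 - 2*d^4 - 11*d^3 + 2*d^2 + d - 14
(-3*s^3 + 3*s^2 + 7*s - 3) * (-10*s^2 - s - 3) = 30*s^5 - 27*s^4 - 64*s^3 + 14*s^2 - 18*s + 9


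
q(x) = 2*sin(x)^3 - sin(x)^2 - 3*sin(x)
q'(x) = 6*sin(x)^2*cos(x) - 2*sin(x)*cos(x) - 3*cos(x)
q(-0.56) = 1.01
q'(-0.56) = -0.21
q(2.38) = -1.89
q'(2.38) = 1.10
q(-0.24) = 0.63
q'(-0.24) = -2.12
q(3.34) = 0.54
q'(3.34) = 2.33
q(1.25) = -2.04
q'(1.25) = 0.16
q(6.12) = 0.45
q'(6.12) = -2.48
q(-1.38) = 0.09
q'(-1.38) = 0.90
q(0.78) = -1.91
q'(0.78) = -1.02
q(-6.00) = -0.87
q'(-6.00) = -2.97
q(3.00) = -0.44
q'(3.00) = 3.13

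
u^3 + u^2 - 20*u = u*(u - 4)*(u + 5)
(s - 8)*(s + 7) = s^2 - s - 56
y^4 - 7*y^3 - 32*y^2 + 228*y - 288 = (y - 8)*(y - 3)*(y - 2)*(y + 6)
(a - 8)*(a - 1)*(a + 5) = a^3 - 4*a^2 - 37*a + 40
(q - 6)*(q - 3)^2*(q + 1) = q^4 - 11*q^3 + 33*q^2 - 9*q - 54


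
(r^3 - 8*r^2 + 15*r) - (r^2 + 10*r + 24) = r^3 - 9*r^2 + 5*r - 24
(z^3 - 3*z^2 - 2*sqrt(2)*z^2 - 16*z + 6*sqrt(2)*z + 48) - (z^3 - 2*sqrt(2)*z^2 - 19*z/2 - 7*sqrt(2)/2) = -3*z^2 - 13*z/2 + 6*sqrt(2)*z + 7*sqrt(2)/2 + 48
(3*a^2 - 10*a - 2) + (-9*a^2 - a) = -6*a^2 - 11*a - 2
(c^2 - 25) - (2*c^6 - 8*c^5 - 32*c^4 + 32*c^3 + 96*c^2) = -2*c^6 + 8*c^5 + 32*c^4 - 32*c^3 - 95*c^2 - 25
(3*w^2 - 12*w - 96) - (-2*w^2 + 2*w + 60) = 5*w^2 - 14*w - 156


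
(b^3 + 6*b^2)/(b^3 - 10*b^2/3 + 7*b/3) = 3*b*(b + 6)/(3*b^2 - 10*b + 7)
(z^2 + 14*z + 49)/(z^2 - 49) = (z + 7)/(z - 7)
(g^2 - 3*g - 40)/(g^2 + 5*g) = (g - 8)/g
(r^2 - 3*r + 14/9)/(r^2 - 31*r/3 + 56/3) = (r - 2/3)/(r - 8)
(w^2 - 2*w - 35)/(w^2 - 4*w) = (w^2 - 2*w - 35)/(w*(w - 4))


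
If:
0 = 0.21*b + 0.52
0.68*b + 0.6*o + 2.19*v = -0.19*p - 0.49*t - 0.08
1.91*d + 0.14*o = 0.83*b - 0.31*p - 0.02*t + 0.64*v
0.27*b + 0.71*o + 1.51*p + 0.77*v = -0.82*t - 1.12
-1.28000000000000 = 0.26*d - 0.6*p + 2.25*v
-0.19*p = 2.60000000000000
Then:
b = -2.48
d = -0.32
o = -3.65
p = -13.68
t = 31.73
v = -4.18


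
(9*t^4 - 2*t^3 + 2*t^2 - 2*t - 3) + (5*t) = 9*t^4 - 2*t^3 + 2*t^2 + 3*t - 3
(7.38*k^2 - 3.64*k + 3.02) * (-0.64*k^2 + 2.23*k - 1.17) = -4.7232*k^4 + 18.787*k^3 - 18.6846*k^2 + 10.9934*k - 3.5334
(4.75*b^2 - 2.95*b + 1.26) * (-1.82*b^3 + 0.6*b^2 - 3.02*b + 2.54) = -8.645*b^5 + 8.219*b^4 - 18.4082*b^3 + 21.73*b^2 - 11.2982*b + 3.2004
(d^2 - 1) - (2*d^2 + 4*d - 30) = -d^2 - 4*d + 29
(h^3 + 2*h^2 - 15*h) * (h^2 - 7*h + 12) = h^5 - 5*h^4 - 17*h^3 + 129*h^2 - 180*h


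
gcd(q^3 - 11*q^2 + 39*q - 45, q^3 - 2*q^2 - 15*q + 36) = q^2 - 6*q + 9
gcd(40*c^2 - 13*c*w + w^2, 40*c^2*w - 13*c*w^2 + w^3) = 40*c^2 - 13*c*w + w^2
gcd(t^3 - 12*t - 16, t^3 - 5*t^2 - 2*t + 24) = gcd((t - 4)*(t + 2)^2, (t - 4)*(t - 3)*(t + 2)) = t^2 - 2*t - 8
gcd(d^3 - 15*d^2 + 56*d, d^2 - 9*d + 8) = d - 8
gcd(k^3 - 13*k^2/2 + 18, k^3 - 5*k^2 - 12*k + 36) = k^2 - 8*k + 12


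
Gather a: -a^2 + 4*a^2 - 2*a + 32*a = 3*a^2 + 30*a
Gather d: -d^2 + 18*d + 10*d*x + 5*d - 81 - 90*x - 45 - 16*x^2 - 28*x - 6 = -d^2 + d*(10*x + 23) - 16*x^2 - 118*x - 132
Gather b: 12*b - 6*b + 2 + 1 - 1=6*b + 2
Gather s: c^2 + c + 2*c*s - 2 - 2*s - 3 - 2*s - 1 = c^2 + c + s*(2*c - 4) - 6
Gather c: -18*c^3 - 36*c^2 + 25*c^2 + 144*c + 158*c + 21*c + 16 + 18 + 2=-18*c^3 - 11*c^2 + 323*c + 36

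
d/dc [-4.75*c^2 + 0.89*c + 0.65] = 0.89 - 9.5*c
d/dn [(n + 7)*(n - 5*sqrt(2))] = 2*n - 5*sqrt(2) + 7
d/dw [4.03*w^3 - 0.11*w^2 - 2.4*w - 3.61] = 12.09*w^2 - 0.22*w - 2.4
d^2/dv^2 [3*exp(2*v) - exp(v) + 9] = (12*exp(v) - 1)*exp(v)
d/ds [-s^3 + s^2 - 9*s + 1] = -3*s^2 + 2*s - 9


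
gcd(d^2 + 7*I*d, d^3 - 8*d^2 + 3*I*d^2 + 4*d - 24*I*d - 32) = 1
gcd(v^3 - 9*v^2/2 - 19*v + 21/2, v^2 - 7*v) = v - 7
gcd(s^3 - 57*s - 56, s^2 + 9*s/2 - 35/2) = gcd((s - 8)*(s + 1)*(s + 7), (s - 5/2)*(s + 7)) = s + 7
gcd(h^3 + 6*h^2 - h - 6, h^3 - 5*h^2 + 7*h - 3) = h - 1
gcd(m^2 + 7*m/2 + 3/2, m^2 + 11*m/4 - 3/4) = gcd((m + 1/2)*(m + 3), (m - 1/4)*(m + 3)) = m + 3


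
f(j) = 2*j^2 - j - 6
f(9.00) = 147.00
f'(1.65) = 5.60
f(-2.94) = 14.23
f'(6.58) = 25.32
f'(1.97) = 6.88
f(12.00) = 270.00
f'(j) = 4*j - 1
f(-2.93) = 14.10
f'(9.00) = 35.00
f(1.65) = -2.20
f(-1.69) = 1.40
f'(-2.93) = -12.72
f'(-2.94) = -12.76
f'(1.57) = 5.28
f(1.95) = -0.35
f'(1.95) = 6.80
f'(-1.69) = -7.76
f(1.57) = -2.64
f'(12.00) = 47.00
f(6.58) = 74.01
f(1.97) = -0.21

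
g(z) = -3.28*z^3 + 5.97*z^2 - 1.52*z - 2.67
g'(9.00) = -691.10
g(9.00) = -1923.90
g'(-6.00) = -427.40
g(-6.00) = 929.85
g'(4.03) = -113.21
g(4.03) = -126.52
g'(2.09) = -19.55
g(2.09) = -9.71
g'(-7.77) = -688.36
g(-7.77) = 1908.21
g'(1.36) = -3.48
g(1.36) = -1.95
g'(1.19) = -1.25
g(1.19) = -1.55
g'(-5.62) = -379.41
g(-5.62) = 776.65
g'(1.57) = -7.03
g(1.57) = -3.03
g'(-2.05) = -67.35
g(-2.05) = 53.79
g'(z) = -9.84*z^2 + 11.94*z - 1.52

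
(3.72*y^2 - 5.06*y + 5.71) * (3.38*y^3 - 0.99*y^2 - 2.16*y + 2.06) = 12.5736*y^5 - 20.7856*y^4 + 16.274*y^3 + 12.9399*y^2 - 22.7572*y + 11.7626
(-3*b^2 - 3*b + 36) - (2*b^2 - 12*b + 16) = -5*b^2 + 9*b + 20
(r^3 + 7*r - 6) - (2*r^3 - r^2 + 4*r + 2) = -r^3 + r^2 + 3*r - 8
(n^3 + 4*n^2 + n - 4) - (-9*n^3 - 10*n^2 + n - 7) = 10*n^3 + 14*n^2 + 3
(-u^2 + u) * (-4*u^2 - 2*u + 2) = 4*u^4 - 2*u^3 - 4*u^2 + 2*u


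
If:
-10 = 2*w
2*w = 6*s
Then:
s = -5/3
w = -5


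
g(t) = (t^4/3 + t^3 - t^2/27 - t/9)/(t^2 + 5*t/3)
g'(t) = (-2*t - 5/3)*(t^4/3 + t^3 - t^2/27 - t/9)/(t^2 + 5*t/3)^2 + (4*t^3/3 + 3*t^2 - 2*t/27 - 1/9)/(t^2 + 5*t/3)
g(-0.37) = 0.02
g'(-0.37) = -0.51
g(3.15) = 4.18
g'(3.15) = 2.49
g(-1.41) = 3.88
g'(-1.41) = -18.49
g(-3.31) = 0.68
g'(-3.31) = -2.20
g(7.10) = 19.32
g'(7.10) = 5.16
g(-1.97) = -4.27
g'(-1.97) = -13.75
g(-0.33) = -0.00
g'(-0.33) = -0.44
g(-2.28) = -1.99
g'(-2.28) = -4.23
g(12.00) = 52.64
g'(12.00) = 8.44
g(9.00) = 30.33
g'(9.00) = 6.43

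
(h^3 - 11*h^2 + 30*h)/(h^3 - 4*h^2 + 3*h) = (h^2 - 11*h + 30)/(h^2 - 4*h + 3)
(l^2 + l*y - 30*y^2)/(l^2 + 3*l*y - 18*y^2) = (-l + 5*y)/(-l + 3*y)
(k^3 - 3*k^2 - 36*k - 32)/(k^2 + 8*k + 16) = (k^2 - 7*k - 8)/(k + 4)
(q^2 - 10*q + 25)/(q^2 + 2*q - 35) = (q - 5)/(q + 7)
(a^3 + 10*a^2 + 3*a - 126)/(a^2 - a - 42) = (a^2 + 4*a - 21)/(a - 7)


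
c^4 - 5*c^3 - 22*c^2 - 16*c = c*(c - 8)*(c + 1)*(c + 2)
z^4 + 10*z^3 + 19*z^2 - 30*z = z*(z - 1)*(z + 5)*(z + 6)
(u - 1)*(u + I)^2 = u^3 - u^2 + 2*I*u^2 - u - 2*I*u + 1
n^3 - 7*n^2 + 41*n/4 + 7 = (n - 4)*(n - 7/2)*(n + 1/2)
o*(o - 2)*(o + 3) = o^3 + o^2 - 6*o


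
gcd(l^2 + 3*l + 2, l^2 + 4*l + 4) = l + 2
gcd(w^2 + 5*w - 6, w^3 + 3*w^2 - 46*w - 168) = w + 6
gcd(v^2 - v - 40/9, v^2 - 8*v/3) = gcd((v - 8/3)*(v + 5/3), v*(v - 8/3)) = v - 8/3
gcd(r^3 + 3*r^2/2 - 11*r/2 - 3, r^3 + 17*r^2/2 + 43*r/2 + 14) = 1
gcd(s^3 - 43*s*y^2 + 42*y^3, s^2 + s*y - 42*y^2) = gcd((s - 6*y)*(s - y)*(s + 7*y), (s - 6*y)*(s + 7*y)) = -s^2 - s*y + 42*y^2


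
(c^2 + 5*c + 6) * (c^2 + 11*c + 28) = c^4 + 16*c^3 + 89*c^2 + 206*c + 168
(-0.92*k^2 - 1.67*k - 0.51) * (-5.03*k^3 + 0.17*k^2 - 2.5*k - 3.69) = 4.6276*k^5 + 8.2437*k^4 + 4.5814*k^3 + 7.4831*k^2 + 7.4373*k + 1.8819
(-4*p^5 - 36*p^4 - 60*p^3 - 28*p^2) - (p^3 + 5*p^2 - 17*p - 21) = -4*p^5 - 36*p^4 - 61*p^3 - 33*p^2 + 17*p + 21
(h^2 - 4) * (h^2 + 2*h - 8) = h^4 + 2*h^3 - 12*h^2 - 8*h + 32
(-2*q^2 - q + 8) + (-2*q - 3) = -2*q^2 - 3*q + 5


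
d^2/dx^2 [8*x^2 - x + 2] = 16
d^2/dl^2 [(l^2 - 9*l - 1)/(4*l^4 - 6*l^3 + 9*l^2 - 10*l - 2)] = 2*(48*l^8 - 936*l^7 + 1568*l^6 - 1344*l^5 - 246*l^4 - 391*l^3 + 231*l^2 - 180*l + 66)/(64*l^12 - 288*l^11 + 864*l^10 - 1992*l^9 + 3288*l^8 - 4410*l^7 + 4521*l^6 - 3102*l^5 + 1542*l^4 + 8*l^3 - 492*l^2 - 120*l - 8)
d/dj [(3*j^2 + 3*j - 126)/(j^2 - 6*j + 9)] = 3*(81 - 7*j)/(j^3 - 9*j^2 + 27*j - 27)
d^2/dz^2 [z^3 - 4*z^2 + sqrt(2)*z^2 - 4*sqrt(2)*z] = 6*z - 8 + 2*sqrt(2)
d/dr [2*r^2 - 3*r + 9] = 4*r - 3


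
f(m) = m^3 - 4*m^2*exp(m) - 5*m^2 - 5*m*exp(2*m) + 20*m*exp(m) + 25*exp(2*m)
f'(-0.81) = 23.98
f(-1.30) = -17.24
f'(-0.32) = 40.36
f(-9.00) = -1134.06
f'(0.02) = 67.08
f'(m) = -4*m^2*exp(m) + 3*m^2 - 10*m*exp(2*m) + 12*m*exp(m) - 10*m + 45*exp(2*m) + 20*exp(m)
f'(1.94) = 1427.97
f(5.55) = -185094.62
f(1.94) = 894.61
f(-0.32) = 8.54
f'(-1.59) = 24.14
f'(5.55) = -704177.74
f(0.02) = 26.32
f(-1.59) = -23.84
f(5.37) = -87104.17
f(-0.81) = -6.44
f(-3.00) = -76.68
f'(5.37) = -408252.74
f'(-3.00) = 54.60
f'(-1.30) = 21.73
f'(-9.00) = 332.95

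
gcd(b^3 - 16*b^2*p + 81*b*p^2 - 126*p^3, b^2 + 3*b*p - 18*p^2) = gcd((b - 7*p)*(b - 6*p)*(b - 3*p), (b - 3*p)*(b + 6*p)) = -b + 3*p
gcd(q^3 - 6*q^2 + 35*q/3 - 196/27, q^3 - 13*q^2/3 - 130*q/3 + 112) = q - 7/3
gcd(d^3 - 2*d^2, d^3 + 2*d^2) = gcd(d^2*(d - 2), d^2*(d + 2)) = d^2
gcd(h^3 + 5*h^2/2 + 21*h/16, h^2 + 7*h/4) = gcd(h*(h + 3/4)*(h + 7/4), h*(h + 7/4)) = h^2 + 7*h/4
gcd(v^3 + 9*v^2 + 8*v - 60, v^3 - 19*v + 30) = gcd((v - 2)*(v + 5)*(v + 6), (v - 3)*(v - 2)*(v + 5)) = v^2 + 3*v - 10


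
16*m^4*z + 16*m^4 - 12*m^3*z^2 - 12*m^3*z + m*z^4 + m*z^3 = (-2*m + z)^2*(4*m + z)*(m*z + m)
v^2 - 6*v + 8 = (v - 4)*(v - 2)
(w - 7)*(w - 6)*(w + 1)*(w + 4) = w^4 - 8*w^3 - 19*w^2 + 158*w + 168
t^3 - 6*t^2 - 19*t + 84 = (t - 7)*(t - 3)*(t + 4)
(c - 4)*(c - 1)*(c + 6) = c^3 + c^2 - 26*c + 24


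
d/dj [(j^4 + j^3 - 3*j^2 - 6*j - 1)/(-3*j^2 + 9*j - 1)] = (-6*j^5 + 24*j^4 + 14*j^3 - 48*j^2 + 15)/(9*j^4 - 54*j^3 + 87*j^2 - 18*j + 1)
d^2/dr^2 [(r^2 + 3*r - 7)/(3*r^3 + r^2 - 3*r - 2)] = 2*(9*r^6 + 81*r^5 - 324*r^4 - 93*r^3 + 282*r^2 - 45*r - 91)/(27*r^9 + 27*r^8 - 72*r^7 - 107*r^6 + 36*r^5 + 129*r^4 + 45*r^3 - 42*r^2 - 36*r - 8)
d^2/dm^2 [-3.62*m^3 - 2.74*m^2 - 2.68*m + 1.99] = -21.72*m - 5.48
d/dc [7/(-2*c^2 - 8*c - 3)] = 28*(c + 2)/(2*c^2 + 8*c + 3)^2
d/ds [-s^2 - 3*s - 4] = -2*s - 3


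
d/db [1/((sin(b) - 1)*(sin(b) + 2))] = -(sin(2*b) + cos(b))/((sin(b) - 1)^2*(sin(b) + 2)^2)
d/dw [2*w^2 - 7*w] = 4*w - 7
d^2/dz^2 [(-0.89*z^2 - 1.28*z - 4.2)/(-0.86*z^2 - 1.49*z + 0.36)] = (-8.88178419700125e-16*z^4 - 0.387516000000002*z^3 + 20.291184*z^2 + 34.669008*z + 22.853352)/(0.636056*z^6 + 3.306012*z^5 + 4.92909*z^4 + 0.540125*z^3 - 2.06334*z^2 + 0.579312*z - 0.046656)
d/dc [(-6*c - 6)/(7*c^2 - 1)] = 6*(-7*c^2 + 14*c*(c + 1) + 1)/(7*c^2 - 1)^2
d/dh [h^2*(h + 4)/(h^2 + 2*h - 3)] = h*(h^3 + 4*h^2 - h - 24)/(h^4 + 4*h^3 - 2*h^2 - 12*h + 9)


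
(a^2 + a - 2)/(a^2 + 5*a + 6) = (a - 1)/(a + 3)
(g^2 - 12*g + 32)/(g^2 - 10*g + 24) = (g - 8)/(g - 6)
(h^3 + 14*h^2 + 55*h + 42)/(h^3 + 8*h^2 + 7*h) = (h + 6)/h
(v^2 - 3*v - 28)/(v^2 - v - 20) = (v - 7)/(v - 5)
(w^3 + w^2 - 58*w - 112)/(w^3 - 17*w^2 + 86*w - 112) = (w^2 + 9*w + 14)/(w^2 - 9*w + 14)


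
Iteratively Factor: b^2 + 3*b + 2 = (b + 1)*(b + 2)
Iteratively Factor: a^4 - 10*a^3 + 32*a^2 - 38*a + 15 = (a - 1)*(a^3 - 9*a^2 + 23*a - 15) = (a - 1)^2*(a^2 - 8*a + 15) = (a - 5)*(a - 1)^2*(a - 3)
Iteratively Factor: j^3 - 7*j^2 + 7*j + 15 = (j + 1)*(j^2 - 8*j + 15) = (j - 5)*(j + 1)*(j - 3)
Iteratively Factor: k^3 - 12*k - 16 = (k - 4)*(k^2 + 4*k + 4) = (k - 4)*(k + 2)*(k + 2)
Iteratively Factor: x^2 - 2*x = (x)*(x - 2)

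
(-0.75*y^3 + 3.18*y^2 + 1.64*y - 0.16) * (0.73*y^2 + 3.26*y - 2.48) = -0.5475*y^5 - 0.1236*y^4 + 13.424*y^3 - 2.6568*y^2 - 4.5888*y + 0.3968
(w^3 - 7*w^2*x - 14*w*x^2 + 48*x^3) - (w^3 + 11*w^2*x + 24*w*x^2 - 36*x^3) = -18*w^2*x - 38*w*x^2 + 84*x^3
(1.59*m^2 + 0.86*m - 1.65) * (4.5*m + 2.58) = 7.155*m^3 + 7.9722*m^2 - 5.2062*m - 4.257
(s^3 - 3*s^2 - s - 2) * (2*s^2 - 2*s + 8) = 2*s^5 - 8*s^4 + 12*s^3 - 26*s^2 - 4*s - 16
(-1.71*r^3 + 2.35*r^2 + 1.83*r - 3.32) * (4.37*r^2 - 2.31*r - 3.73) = -7.4727*r^5 + 14.2196*r^4 + 8.9469*r^3 - 27.5012*r^2 + 0.8433*r + 12.3836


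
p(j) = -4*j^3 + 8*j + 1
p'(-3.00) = -100.00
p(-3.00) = 85.00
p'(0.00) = 8.00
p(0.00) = 1.00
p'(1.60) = -22.72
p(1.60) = -2.58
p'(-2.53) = -68.81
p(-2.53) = 45.54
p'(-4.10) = -193.72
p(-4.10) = 243.88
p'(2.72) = -80.78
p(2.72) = -57.73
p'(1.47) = -17.93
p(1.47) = 0.05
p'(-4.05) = -188.83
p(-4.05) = 234.32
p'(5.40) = -341.92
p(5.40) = -585.66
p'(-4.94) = -284.84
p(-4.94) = 443.70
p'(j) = 8 - 12*j^2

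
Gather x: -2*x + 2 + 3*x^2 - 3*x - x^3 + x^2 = -x^3 + 4*x^2 - 5*x + 2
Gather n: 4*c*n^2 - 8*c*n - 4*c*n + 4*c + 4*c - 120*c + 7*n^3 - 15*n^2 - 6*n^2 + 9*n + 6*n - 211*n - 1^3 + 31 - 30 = -112*c + 7*n^3 + n^2*(4*c - 21) + n*(-12*c - 196)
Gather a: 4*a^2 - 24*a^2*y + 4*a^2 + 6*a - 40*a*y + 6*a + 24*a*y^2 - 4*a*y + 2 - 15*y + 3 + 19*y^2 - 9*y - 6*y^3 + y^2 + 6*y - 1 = a^2*(8 - 24*y) + a*(24*y^2 - 44*y + 12) - 6*y^3 + 20*y^2 - 18*y + 4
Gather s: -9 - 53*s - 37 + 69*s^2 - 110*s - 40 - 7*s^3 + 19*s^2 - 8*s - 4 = -7*s^3 + 88*s^2 - 171*s - 90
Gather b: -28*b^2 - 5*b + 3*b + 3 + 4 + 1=-28*b^2 - 2*b + 8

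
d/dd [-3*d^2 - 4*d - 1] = -6*d - 4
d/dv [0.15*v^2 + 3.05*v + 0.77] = 0.3*v + 3.05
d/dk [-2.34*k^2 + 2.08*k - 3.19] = 2.08 - 4.68*k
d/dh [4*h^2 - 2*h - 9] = 8*h - 2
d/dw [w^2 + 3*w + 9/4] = 2*w + 3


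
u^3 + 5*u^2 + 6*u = u*(u + 2)*(u + 3)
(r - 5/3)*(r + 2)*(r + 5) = r^3 + 16*r^2/3 - 5*r/3 - 50/3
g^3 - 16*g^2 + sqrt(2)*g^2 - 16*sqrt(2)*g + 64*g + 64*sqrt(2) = (g - 8)^2*(g + sqrt(2))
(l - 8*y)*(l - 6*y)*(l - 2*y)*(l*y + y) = l^4*y - 16*l^3*y^2 + l^3*y + 76*l^2*y^3 - 16*l^2*y^2 - 96*l*y^4 + 76*l*y^3 - 96*y^4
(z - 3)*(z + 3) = z^2 - 9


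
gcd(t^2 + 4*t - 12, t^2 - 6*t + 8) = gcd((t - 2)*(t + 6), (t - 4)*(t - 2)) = t - 2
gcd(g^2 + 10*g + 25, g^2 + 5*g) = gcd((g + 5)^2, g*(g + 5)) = g + 5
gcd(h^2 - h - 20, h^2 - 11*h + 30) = h - 5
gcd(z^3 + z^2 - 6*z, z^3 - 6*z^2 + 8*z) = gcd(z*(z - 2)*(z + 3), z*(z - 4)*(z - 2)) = z^2 - 2*z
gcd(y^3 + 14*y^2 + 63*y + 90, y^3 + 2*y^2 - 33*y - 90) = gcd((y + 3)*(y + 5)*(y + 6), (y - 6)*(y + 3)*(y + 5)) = y^2 + 8*y + 15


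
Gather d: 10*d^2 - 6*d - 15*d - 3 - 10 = 10*d^2 - 21*d - 13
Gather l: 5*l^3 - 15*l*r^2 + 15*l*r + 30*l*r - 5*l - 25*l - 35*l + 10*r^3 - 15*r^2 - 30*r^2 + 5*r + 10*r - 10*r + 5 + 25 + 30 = 5*l^3 + l*(-15*r^2 + 45*r - 65) + 10*r^3 - 45*r^2 + 5*r + 60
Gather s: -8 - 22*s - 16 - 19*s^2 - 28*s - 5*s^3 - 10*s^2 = -5*s^3 - 29*s^2 - 50*s - 24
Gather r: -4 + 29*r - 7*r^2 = -7*r^2 + 29*r - 4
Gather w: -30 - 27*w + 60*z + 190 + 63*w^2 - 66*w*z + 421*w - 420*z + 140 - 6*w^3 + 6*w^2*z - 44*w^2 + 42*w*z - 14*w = -6*w^3 + w^2*(6*z + 19) + w*(380 - 24*z) - 360*z + 300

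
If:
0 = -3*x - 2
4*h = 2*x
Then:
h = -1/3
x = -2/3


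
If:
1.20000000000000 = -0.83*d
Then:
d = -1.45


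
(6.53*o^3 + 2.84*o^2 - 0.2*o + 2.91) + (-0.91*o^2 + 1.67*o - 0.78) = 6.53*o^3 + 1.93*o^2 + 1.47*o + 2.13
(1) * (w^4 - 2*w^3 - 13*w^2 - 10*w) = w^4 - 2*w^3 - 13*w^2 - 10*w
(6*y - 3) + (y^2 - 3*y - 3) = y^2 + 3*y - 6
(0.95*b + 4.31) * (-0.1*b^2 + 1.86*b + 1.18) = -0.095*b^3 + 1.336*b^2 + 9.1376*b + 5.0858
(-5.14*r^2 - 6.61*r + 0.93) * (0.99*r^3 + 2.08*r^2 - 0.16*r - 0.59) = -5.0886*r^5 - 17.2351*r^4 - 12.0057*r^3 + 6.0246*r^2 + 3.7511*r - 0.5487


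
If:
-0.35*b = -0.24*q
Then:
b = 0.685714285714286*q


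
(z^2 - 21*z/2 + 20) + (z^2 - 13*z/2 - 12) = 2*z^2 - 17*z + 8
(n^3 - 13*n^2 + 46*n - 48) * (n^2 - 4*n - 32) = n^5 - 17*n^4 + 66*n^3 + 184*n^2 - 1280*n + 1536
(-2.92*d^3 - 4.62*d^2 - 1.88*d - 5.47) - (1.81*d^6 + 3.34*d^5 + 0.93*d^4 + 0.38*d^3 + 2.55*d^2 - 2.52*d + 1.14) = -1.81*d^6 - 3.34*d^5 - 0.93*d^4 - 3.3*d^3 - 7.17*d^2 + 0.64*d - 6.61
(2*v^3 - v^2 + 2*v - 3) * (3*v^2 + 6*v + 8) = 6*v^5 + 9*v^4 + 16*v^3 - 5*v^2 - 2*v - 24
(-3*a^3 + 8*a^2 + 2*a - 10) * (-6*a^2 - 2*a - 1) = 18*a^5 - 42*a^4 - 25*a^3 + 48*a^2 + 18*a + 10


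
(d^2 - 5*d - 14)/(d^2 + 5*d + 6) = (d - 7)/(d + 3)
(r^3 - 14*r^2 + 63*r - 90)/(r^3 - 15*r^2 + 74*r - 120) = (r - 3)/(r - 4)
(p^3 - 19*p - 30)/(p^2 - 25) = (p^2 + 5*p + 6)/(p + 5)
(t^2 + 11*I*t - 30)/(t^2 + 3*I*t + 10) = (t + 6*I)/(t - 2*I)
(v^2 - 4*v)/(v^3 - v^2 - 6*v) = (4 - v)/(-v^2 + v + 6)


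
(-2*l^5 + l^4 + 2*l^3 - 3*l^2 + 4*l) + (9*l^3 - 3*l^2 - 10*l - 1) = -2*l^5 + l^4 + 11*l^3 - 6*l^2 - 6*l - 1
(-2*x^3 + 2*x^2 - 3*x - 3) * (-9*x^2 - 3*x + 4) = 18*x^5 - 12*x^4 + 13*x^3 + 44*x^2 - 3*x - 12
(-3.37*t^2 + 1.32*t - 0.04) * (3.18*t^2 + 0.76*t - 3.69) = -10.7166*t^4 + 1.6364*t^3 + 13.3113*t^2 - 4.9012*t + 0.1476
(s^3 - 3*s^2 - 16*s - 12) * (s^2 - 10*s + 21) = s^5 - 13*s^4 + 35*s^3 + 85*s^2 - 216*s - 252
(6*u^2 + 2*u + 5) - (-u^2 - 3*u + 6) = 7*u^2 + 5*u - 1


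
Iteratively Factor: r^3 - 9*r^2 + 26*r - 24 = (r - 2)*(r^2 - 7*r + 12) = (r - 3)*(r - 2)*(r - 4)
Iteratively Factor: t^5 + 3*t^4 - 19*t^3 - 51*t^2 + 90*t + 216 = (t + 4)*(t^4 - t^3 - 15*t^2 + 9*t + 54) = (t - 3)*(t + 4)*(t^3 + 2*t^2 - 9*t - 18) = (t - 3)*(t + 2)*(t + 4)*(t^2 - 9) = (t - 3)^2*(t + 2)*(t + 4)*(t + 3)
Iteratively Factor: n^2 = (n)*(n)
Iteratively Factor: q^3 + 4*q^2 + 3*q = (q + 1)*(q^2 + 3*q) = (q + 1)*(q + 3)*(q)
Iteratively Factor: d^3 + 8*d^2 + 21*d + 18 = (d + 3)*(d^2 + 5*d + 6) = (d + 2)*(d + 3)*(d + 3)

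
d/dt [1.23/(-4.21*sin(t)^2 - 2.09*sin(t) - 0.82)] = (10.3566*sin(t) + 2.5707)*cos(t)/(4.21*sin(t)^2 + 2.09*sin(t) + 0.82)^2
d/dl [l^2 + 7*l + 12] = 2*l + 7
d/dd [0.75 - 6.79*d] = -6.79000000000000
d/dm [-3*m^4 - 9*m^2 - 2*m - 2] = -12*m^3 - 18*m - 2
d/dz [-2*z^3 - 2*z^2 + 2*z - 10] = -6*z^2 - 4*z + 2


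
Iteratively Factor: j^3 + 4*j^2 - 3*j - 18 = (j - 2)*(j^2 + 6*j + 9) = (j - 2)*(j + 3)*(j + 3)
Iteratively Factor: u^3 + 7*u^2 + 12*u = (u)*(u^2 + 7*u + 12) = u*(u + 4)*(u + 3)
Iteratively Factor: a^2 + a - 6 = (a - 2)*(a + 3)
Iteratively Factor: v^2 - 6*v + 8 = (v - 2)*(v - 4)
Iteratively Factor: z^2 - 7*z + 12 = (z - 4)*(z - 3)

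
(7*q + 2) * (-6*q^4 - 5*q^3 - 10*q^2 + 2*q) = -42*q^5 - 47*q^4 - 80*q^3 - 6*q^2 + 4*q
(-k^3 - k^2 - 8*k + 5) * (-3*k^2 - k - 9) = 3*k^5 + 4*k^4 + 34*k^3 + 2*k^2 + 67*k - 45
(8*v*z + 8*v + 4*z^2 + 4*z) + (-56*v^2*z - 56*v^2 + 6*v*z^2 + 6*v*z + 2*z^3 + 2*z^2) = -56*v^2*z - 56*v^2 + 6*v*z^2 + 14*v*z + 8*v + 2*z^3 + 6*z^2 + 4*z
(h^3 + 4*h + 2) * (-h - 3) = -h^4 - 3*h^3 - 4*h^2 - 14*h - 6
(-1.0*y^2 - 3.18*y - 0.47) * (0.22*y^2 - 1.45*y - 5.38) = -0.22*y^4 + 0.7504*y^3 + 9.8876*y^2 + 17.7899*y + 2.5286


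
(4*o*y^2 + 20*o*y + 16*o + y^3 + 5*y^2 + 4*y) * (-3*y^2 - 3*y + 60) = -12*o*y^4 - 72*o*y^3 + 132*o*y^2 + 1152*o*y + 960*o - 3*y^5 - 18*y^4 + 33*y^3 + 288*y^2 + 240*y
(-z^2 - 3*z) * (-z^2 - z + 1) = z^4 + 4*z^3 + 2*z^2 - 3*z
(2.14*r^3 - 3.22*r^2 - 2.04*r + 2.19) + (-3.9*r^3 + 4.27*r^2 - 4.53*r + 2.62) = -1.76*r^3 + 1.05*r^2 - 6.57*r + 4.81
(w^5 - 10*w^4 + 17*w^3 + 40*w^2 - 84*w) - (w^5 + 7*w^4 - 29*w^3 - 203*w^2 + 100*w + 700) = -17*w^4 + 46*w^3 + 243*w^2 - 184*w - 700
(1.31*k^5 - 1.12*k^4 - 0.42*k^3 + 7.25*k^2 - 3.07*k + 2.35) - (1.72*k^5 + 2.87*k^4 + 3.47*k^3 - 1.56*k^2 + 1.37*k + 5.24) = -0.41*k^5 - 3.99*k^4 - 3.89*k^3 + 8.81*k^2 - 4.44*k - 2.89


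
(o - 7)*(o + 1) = o^2 - 6*o - 7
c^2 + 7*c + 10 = (c + 2)*(c + 5)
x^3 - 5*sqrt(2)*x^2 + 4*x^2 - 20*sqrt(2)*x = x*(x + 4)*(x - 5*sqrt(2))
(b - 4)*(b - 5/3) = b^2 - 17*b/3 + 20/3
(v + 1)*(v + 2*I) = v^2 + v + 2*I*v + 2*I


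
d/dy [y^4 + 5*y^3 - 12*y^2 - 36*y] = 4*y^3 + 15*y^2 - 24*y - 36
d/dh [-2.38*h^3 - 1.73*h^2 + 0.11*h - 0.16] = -7.14*h^2 - 3.46*h + 0.11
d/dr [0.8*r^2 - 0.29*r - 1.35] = 1.6*r - 0.29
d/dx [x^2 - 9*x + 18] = 2*x - 9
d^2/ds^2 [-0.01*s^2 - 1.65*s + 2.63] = -0.0200000000000000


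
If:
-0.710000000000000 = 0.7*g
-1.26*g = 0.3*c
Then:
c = 4.26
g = -1.01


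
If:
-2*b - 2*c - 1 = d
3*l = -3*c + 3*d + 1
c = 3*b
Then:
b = -l/11 - 2/33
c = -3*l/11 - 2/11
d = 8*l/11 - 17/33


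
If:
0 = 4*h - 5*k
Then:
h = 5*k/4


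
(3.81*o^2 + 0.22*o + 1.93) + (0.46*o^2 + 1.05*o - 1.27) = 4.27*o^2 + 1.27*o + 0.66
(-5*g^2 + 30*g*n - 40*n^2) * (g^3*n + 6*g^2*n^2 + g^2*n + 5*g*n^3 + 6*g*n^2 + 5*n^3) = -5*g^5*n - 5*g^4*n + 115*g^3*n^3 - 90*g^2*n^4 + 115*g^2*n^3 - 200*g*n^5 - 90*g*n^4 - 200*n^5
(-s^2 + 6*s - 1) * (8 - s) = s^3 - 14*s^2 + 49*s - 8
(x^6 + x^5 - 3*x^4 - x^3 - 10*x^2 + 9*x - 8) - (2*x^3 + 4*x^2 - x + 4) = x^6 + x^5 - 3*x^4 - 3*x^3 - 14*x^2 + 10*x - 12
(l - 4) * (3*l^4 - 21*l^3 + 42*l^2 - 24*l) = 3*l^5 - 33*l^4 + 126*l^3 - 192*l^2 + 96*l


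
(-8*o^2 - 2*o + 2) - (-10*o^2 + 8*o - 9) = 2*o^2 - 10*o + 11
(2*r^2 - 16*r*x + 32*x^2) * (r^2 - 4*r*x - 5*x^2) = 2*r^4 - 24*r^3*x + 86*r^2*x^2 - 48*r*x^3 - 160*x^4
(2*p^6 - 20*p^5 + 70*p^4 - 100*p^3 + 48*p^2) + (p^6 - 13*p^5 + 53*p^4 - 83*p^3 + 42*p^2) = 3*p^6 - 33*p^5 + 123*p^4 - 183*p^3 + 90*p^2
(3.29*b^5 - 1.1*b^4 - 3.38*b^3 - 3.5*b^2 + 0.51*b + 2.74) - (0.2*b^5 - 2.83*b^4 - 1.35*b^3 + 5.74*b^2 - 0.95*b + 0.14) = 3.09*b^5 + 1.73*b^4 - 2.03*b^3 - 9.24*b^2 + 1.46*b + 2.6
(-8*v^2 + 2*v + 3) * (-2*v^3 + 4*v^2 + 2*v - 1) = 16*v^5 - 36*v^4 - 14*v^3 + 24*v^2 + 4*v - 3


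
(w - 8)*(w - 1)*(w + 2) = w^3 - 7*w^2 - 10*w + 16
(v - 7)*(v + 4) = v^2 - 3*v - 28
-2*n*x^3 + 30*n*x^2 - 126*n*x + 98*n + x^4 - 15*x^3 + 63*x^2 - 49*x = (-2*n + x)*(x - 7)^2*(x - 1)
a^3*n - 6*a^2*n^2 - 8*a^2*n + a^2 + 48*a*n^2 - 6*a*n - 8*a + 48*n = (a - 8)*(a - 6*n)*(a*n + 1)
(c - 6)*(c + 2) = c^2 - 4*c - 12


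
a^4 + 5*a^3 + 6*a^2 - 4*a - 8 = (a - 1)*(a + 2)^3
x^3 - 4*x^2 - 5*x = x*(x - 5)*(x + 1)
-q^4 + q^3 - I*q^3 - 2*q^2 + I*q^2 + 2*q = q*(q + 2*I)*(I*q + 1)*(I*q - I)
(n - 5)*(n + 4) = n^2 - n - 20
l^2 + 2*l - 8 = (l - 2)*(l + 4)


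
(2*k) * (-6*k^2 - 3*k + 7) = -12*k^3 - 6*k^2 + 14*k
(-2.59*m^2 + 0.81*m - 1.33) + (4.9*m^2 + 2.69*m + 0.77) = 2.31*m^2 + 3.5*m - 0.56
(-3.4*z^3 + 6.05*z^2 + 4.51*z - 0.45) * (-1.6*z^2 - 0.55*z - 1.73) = 5.44*z^5 - 7.81*z^4 - 4.6615*z^3 - 12.227*z^2 - 7.5548*z + 0.7785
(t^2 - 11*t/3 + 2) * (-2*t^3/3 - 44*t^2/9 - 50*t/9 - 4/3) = -2*t^5/3 - 22*t^4/9 + 298*t^3/27 + 250*t^2/27 - 56*t/9 - 8/3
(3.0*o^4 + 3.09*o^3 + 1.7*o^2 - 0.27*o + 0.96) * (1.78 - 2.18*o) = -6.54*o^5 - 1.3962*o^4 + 1.7942*o^3 + 3.6146*o^2 - 2.5734*o + 1.7088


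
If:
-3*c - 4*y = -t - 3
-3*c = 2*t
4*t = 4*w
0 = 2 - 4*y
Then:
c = 2/9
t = -1/3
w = -1/3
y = 1/2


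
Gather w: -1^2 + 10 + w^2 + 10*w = w^2 + 10*w + 9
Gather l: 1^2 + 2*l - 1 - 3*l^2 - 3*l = -3*l^2 - l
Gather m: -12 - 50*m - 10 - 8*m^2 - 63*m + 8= -8*m^2 - 113*m - 14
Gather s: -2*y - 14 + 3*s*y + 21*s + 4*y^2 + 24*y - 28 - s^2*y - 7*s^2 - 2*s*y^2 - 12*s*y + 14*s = s^2*(-y - 7) + s*(-2*y^2 - 9*y + 35) + 4*y^2 + 22*y - 42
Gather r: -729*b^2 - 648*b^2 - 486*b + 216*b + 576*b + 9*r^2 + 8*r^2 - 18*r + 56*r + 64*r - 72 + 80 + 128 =-1377*b^2 + 306*b + 17*r^2 + 102*r + 136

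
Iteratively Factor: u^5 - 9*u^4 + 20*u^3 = (u - 5)*(u^4 - 4*u^3) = (u - 5)*(u - 4)*(u^3) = u*(u - 5)*(u - 4)*(u^2) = u^2*(u - 5)*(u - 4)*(u)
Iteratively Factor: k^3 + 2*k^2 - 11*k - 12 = (k + 1)*(k^2 + k - 12) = (k - 3)*(k + 1)*(k + 4)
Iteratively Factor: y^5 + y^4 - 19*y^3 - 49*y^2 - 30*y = (y + 1)*(y^4 - 19*y^2 - 30*y) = (y + 1)*(y + 3)*(y^3 - 3*y^2 - 10*y) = (y + 1)*(y + 2)*(y + 3)*(y^2 - 5*y) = y*(y + 1)*(y + 2)*(y + 3)*(y - 5)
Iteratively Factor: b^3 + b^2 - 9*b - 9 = (b - 3)*(b^2 + 4*b + 3) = (b - 3)*(b + 3)*(b + 1)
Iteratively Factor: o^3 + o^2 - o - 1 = (o + 1)*(o^2 - 1) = (o - 1)*(o + 1)*(o + 1)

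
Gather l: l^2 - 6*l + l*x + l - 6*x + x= l^2 + l*(x - 5) - 5*x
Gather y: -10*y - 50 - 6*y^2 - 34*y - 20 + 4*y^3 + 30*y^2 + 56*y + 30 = 4*y^3 + 24*y^2 + 12*y - 40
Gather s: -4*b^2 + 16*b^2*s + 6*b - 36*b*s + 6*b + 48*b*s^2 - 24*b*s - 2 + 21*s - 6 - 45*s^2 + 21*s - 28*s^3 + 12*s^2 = -4*b^2 + 12*b - 28*s^3 + s^2*(48*b - 33) + s*(16*b^2 - 60*b + 42) - 8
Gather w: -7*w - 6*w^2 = -6*w^2 - 7*w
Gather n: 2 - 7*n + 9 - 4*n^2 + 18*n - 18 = -4*n^2 + 11*n - 7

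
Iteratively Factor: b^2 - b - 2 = (b - 2)*(b + 1)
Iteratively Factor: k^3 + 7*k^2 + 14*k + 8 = (k + 2)*(k^2 + 5*k + 4) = (k + 1)*(k + 2)*(k + 4)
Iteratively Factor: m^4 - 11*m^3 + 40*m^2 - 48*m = (m - 4)*(m^3 - 7*m^2 + 12*m) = m*(m - 4)*(m^2 - 7*m + 12) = m*(m - 4)^2*(m - 3)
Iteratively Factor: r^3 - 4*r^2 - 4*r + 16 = (r + 2)*(r^2 - 6*r + 8) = (r - 2)*(r + 2)*(r - 4)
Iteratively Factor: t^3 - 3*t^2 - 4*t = (t)*(t^2 - 3*t - 4) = t*(t - 4)*(t + 1)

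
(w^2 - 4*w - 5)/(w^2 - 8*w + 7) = (w^2 - 4*w - 5)/(w^2 - 8*w + 7)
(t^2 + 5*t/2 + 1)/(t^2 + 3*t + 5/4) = 2*(t + 2)/(2*t + 5)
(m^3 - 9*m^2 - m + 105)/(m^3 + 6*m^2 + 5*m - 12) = (m^2 - 12*m + 35)/(m^2 + 3*m - 4)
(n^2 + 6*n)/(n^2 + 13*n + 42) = n/(n + 7)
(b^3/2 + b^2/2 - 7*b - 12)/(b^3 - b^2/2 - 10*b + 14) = (b^3 + b^2 - 14*b - 24)/(2*b^3 - b^2 - 20*b + 28)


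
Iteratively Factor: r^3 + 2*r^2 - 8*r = (r)*(r^2 + 2*r - 8) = r*(r - 2)*(r + 4)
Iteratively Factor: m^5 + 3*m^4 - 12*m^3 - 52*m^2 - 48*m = (m + 2)*(m^4 + m^3 - 14*m^2 - 24*m) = m*(m + 2)*(m^3 + m^2 - 14*m - 24) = m*(m + 2)*(m + 3)*(m^2 - 2*m - 8) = m*(m - 4)*(m + 2)*(m + 3)*(m + 2)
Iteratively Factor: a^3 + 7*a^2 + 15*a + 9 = (a + 3)*(a^2 + 4*a + 3) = (a + 3)^2*(a + 1)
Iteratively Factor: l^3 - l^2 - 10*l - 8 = (l + 1)*(l^2 - 2*l - 8) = (l + 1)*(l + 2)*(l - 4)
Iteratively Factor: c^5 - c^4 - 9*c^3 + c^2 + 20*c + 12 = (c - 2)*(c^4 + c^3 - 7*c^2 - 13*c - 6) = (c - 2)*(c + 1)*(c^3 - 7*c - 6) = (c - 2)*(c + 1)*(c + 2)*(c^2 - 2*c - 3) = (c - 3)*(c - 2)*(c + 1)*(c + 2)*(c + 1)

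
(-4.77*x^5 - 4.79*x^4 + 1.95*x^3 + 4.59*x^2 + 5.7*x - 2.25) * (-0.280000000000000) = 1.3356*x^5 + 1.3412*x^4 - 0.546*x^3 - 1.2852*x^2 - 1.596*x + 0.63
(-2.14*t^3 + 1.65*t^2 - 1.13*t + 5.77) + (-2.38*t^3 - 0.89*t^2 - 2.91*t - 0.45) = -4.52*t^3 + 0.76*t^2 - 4.04*t + 5.32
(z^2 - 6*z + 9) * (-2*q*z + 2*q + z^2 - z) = -2*q*z^3 + 14*q*z^2 - 30*q*z + 18*q + z^4 - 7*z^3 + 15*z^2 - 9*z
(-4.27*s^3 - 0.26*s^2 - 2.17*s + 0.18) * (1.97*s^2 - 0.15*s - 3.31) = -8.4119*s^5 + 0.1283*s^4 + 9.8978*s^3 + 1.5407*s^2 + 7.1557*s - 0.5958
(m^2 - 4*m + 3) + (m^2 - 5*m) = 2*m^2 - 9*m + 3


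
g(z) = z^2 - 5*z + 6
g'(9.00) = 13.00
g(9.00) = 42.00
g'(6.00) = 7.00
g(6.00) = 12.00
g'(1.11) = -2.78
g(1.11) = 1.68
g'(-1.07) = -7.14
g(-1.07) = 12.49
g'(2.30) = -0.40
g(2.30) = -0.21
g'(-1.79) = -8.58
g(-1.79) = 18.15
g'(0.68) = -3.64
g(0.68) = 3.06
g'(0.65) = -3.70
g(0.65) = 3.17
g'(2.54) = 0.08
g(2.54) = -0.25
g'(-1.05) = -7.10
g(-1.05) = 12.35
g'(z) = 2*z - 5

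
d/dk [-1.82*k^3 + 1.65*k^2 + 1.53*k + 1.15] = -5.46*k^2 + 3.3*k + 1.53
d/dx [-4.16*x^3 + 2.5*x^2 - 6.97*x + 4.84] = -12.48*x^2 + 5.0*x - 6.97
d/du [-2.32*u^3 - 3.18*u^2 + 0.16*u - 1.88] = -6.96*u^2 - 6.36*u + 0.16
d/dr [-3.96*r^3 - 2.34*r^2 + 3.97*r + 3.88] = -11.88*r^2 - 4.68*r + 3.97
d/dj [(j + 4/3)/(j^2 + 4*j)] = (-3*j^2 - 8*j - 16)/(3*j^2*(j^2 + 8*j + 16))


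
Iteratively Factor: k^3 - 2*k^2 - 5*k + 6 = (k + 2)*(k^2 - 4*k + 3) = (k - 3)*(k + 2)*(k - 1)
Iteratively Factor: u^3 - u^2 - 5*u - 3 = (u + 1)*(u^2 - 2*u - 3) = (u - 3)*(u + 1)*(u + 1)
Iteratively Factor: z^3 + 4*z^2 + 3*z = (z + 3)*(z^2 + z) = (z + 1)*(z + 3)*(z)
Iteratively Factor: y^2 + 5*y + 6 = (y + 2)*(y + 3)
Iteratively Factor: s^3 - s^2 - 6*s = (s)*(s^2 - s - 6) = s*(s + 2)*(s - 3)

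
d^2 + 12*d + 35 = (d + 5)*(d + 7)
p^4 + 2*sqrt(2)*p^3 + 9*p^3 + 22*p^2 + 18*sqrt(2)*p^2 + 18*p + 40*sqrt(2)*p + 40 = (p + 4)*(p + 5)*(p + sqrt(2))^2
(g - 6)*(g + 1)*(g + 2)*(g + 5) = g^4 + 2*g^3 - 31*g^2 - 92*g - 60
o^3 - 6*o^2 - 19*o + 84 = (o - 7)*(o - 3)*(o + 4)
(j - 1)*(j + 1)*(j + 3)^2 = j^4 + 6*j^3 + 8*j^2 - 6*j - 9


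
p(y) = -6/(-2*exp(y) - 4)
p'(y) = -12*exp(y)/(-2*exp(y) - 4)^2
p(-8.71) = 1.50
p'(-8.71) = -0.00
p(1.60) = 0.43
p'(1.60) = -0.31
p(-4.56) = 1.49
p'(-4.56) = -0.01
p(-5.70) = 1.50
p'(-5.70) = -0.00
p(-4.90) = 1.49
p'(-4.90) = -0.01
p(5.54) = 0.01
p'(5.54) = -0.01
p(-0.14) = 1.05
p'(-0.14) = -0.32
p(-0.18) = 1.06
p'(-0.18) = -0.31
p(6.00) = 0.01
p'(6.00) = -0.00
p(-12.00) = 1.50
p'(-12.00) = 0.00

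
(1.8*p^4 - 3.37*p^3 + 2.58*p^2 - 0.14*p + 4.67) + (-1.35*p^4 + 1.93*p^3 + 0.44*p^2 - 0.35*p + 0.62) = 0.45*p^4 - 1.44*p^3 + 3.02*p^2 - 0.49*p + 5.29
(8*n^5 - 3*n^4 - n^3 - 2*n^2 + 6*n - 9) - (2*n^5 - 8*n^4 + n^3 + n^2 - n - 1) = 6*n^5 + 5*n^4 - 2*n^3 - 3*n^2 + 7*n - 8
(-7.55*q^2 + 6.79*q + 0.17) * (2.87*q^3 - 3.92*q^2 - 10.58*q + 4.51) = -21.6685*q^5 + 49.0833*q^4 + 53.7501*q^3 - 106.5551*q^2 + 28.8243*q + 0.7667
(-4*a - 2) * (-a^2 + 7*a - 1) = 4*a^3 - 26*a^2 - 10*a + 2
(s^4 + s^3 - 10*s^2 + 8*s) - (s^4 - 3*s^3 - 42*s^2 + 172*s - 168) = 4*s^3 + 32*s^2 - 164*s + 168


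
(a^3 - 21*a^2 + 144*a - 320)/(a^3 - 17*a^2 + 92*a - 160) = (a - 8)/(a - 4)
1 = 1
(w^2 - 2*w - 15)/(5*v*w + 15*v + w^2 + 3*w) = (w - 5)/(5*v + w)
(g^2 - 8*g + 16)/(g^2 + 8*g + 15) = (g^2 - 8*g + 16)/(g^2 + 8*g + 15)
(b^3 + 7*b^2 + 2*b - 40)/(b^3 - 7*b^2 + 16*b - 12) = (b^2 + 9*b + 20)/(b^2 - 5*b + 6)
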